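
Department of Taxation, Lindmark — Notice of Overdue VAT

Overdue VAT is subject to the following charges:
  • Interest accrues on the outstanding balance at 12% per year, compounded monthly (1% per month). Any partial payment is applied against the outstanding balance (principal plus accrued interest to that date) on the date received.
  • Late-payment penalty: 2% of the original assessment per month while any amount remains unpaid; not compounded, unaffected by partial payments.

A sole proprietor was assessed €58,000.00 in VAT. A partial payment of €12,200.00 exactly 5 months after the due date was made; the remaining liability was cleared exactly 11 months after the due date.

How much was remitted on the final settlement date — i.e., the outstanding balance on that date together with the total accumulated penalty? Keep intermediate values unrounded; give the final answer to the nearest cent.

Balance at month 5: €58,000.0000 × (1 + 0.01)^5 = €60,958.5829…
After €12,200.00 payment: €60,958.5829… − €12,200.00 = €48,758.5829…
Balance at month 11: €48,758.5829… × (1 + 0.01)^6 = €51,758.2183…
Penalty: 11 × 2% × €58,000.00 = €12,760.00
Final settlement = outstanding balance + penalty = €51,758.2183… + €12,760.00 = €64,518.22

€64,518.22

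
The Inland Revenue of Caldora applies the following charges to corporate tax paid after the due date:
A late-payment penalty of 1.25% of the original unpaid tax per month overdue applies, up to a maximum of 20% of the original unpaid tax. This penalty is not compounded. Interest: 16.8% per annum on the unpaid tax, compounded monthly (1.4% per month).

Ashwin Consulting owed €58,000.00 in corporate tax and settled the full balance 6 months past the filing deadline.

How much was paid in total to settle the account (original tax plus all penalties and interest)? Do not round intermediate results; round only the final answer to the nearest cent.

Penalty: 6 × 1.25% × €58,000.00 = €4,350.00 (below the 20% cap of €11,600.00)
Interest: €58,000.00 × ((1 + 0.014)^6 − 1) = €58,000.00 × 0.0869955… = €5,045.7366…
Total = €58,000.00 + €4,350.0000 + €5,045.7366… = €67,395.74

€67,395.74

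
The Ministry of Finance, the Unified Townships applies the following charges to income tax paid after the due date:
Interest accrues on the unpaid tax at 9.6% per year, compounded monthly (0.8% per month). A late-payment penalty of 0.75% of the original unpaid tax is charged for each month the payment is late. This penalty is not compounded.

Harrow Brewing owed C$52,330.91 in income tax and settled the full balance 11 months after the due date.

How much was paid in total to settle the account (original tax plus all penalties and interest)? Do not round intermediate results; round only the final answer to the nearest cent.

Late-payment penalty: 11 × 0.75% × C$52,330.91 = C$4,317.30…
Interest: C$52,330.91 × ((1 + 0.008)^11 − 1) = C$52,330.91 × 0.0916058… = C$4,793.8173…
Total = C$52,330.91 + C$4,317.3001… + C$4,793.8173… = C$61,442.03

C$61,442.03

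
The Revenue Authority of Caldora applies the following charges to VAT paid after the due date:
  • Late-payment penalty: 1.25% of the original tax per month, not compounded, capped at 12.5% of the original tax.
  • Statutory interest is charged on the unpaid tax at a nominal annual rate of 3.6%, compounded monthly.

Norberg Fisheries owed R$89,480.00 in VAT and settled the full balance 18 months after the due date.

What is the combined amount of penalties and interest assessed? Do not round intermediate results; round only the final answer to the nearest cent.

R$16,142.13

Penalty (uncapped): 18 × 1.25% × R$89,480.00 = R$20,133.00; cap = 12.5% × R$89,480.00 = R$11,185.00 → penalty = R$11,185.00
Interest (3.6%/yr ÷ 12 = 0.3%/month): R$89,480.00 × ((1 + 0.003)^18 − 1) = R$4,957.1277…
Penalties + interest = R$11,185.0000 + R$4,957.1277… = R$16,142.13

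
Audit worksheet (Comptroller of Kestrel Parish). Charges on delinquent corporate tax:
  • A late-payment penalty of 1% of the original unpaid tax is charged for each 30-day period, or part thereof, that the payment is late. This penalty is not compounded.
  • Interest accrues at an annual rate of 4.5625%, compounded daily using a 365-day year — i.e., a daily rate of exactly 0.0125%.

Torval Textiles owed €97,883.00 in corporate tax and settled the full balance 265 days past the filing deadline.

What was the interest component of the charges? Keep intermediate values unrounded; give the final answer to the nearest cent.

€3,296.46

Interest: €97,883.00 × ((1 + 0.000125)^265 − 1) = €97,883.00 × 0.03367760… = €3,296.4646…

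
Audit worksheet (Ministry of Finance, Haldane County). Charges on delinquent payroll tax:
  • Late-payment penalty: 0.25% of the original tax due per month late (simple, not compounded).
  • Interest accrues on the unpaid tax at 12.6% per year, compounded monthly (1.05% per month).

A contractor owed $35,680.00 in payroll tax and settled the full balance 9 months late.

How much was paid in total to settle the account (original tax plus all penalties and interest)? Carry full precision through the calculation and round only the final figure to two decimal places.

$39,999.70

Late-payment penalty: 9 × 0.25% × $35,680.00 = $802.80
Interest: $35,680.00 × ((1 + 0.0105)^9 − 1) = $35,680.00 × 0.0985678… = $3,516.8987…
Total = $35,680.00 + $802.8000 + $3,516.8987… = $39,999.70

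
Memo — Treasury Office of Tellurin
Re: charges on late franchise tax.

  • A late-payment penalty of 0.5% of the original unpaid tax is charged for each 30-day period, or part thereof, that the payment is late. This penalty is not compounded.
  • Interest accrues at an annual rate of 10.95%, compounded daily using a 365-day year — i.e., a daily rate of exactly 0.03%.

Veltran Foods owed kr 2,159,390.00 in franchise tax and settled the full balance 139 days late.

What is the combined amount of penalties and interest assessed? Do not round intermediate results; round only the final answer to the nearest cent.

kr 145,921.08

Penalty periods: ⌈139/30⌉ = 5; penalty = 5 × 0.5% × kr 2,159,390.00 = kr 53,984.75
Interest: kr 2,159,390.00 × ((1 + 0.0003)^139 − 1) = kr 2,159,390.00 × 0.04257514… = kr 91,936.3258…
Penalties + interest = kr 53,984.7500 + kr 91,936.3258… = kr 145,921.08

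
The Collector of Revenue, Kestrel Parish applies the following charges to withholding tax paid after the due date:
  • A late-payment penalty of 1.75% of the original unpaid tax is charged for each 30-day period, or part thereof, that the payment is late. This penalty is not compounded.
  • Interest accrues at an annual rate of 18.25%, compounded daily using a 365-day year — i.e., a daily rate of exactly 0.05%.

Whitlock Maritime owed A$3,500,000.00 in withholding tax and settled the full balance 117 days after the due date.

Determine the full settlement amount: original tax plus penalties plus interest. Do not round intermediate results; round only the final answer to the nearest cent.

A$3,955,803.20

Penalty periods: ⌈117/30⌉ = 4; penalty = 4 × 1.75% × A$3,500,000.00 = A$245,000.00
Interest: A$3,500,000.00 × ((1 + 0.0005)^117 − 1) = A$3,500,000.00 × 0.06022948… = A$210,803.1971…
Total = A$3,500,000.00 + A$245,000.0000 + A$210,803.1971… = A$3,955,803.20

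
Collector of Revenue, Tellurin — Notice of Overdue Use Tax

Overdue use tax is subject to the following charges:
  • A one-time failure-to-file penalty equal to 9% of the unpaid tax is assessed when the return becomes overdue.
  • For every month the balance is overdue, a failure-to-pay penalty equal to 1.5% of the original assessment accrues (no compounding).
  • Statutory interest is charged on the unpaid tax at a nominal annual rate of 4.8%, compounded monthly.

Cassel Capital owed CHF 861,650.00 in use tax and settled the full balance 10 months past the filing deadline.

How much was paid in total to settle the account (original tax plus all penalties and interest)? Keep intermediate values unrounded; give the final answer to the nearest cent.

CHF 1,103,539.05

Failure-to-file penalty: 9% × CHF 861,650.00 = CHF 77,548.50
Failure-to-pay penalty: 10 × 1.5% × CHF 861,650.00 = CHF 129,247.50
Interest (4.8%/yr ÷ 12 = 0.4%/month): CHF 861,650.00 × ((1 + 0.004)^10 − 1) = CHF 35,093.0520…
Total = CHF 861,650.00 + CHF 206,796.0000 + CHF 35,093.0520… = CHF 1,103,539.05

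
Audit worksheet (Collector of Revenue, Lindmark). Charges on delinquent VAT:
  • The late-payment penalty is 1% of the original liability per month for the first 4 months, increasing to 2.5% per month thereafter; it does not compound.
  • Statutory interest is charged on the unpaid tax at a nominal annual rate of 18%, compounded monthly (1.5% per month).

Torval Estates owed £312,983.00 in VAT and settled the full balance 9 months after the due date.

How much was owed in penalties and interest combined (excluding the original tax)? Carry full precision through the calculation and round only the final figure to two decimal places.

Penalty, months 1–4: 4 × 1% × £312,983.00 = £12,519.32
Penalty, months 5–9: 5 × 2.5% × £312,983.00 = £39,122.88…
Interest: £312,983.00 × ((1 + 0.015)^9 − 1) = £312,983.00 × 0.1433900… = £44,878.6247…
Penalties + interest = £51,642.1950 + £44,878.6247… = £96,520.82

£96,520.82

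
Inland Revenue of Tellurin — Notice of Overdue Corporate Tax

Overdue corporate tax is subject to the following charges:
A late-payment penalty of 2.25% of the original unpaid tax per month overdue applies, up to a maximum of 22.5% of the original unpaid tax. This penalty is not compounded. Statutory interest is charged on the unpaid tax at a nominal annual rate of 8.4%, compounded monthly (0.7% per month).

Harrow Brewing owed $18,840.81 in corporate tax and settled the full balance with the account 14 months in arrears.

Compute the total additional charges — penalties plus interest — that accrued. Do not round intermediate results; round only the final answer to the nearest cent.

$6,171.99

Penalty (uncapped): 14 × 2.25% × $18,840.81 = $5,934.86…; cap = 22.5% × $18,840.81 = $4,239.18… → penalty = $4,239.18…
Interest: $18,840.81 × ((1 + 0.007)^14 − 1) = $18,840.81 × 0.1025863… = $1,932.8088…
Penalties + interest = $4,239.1823… + $1,932.8088… = $6,171.99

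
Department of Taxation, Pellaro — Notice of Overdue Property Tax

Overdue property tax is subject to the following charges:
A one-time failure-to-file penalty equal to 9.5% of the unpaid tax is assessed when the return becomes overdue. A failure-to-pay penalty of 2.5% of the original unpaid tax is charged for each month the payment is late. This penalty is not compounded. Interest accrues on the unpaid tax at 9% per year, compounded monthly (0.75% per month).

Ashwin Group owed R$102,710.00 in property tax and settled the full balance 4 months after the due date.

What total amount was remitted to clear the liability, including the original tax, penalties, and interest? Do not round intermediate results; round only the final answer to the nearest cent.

R$125,854.59

Failure-to-file penalty: 9.5% × R$102,710.00 = R$9,757.45
Failure-to-pay penalty: 4 × 2.5% × R$102,710.00 = R$10,271.00
Interest: R$102,710.00 × ((1 + 0.0075)^4 − 1) = R$102,710.00 × 0.0303392… = R$3,116.1383…
Total = R$102,710.00 + R$20,028.4500 + R$3,116.1383… = R$125,854.59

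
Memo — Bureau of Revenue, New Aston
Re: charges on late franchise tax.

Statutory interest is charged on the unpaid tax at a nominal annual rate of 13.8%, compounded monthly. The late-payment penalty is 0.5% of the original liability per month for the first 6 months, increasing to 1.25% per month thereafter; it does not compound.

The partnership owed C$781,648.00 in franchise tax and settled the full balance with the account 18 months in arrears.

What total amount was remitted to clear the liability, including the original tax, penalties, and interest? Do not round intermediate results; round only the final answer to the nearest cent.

C$1,100,975.10

Penalty, months 1–6: 6 × 0.5% × C$781,648.00 = C$23,449.44
Penalty, months 7–18: 12 × 1.25% × C$781,648.00 = C$117,247.20
Interest (13.8%/yr ÷ 12 = 1.15%/month): C$781,648.00 × ((1 + 0.0115)^18 − 1) = C$178,630.4635…
Total = C$781,648.00 + C$140,696.6400 + C$178,630.4635… = C$1,100,975.10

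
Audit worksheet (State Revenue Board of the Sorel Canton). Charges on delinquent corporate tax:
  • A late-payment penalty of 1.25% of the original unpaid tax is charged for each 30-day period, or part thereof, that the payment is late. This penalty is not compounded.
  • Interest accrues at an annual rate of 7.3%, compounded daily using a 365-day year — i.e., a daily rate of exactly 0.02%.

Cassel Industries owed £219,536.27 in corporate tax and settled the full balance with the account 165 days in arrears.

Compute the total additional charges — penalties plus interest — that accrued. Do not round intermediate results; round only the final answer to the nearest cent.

£23,830.03

Penalty periods: ⌈165/30⌉ = 6; penalty = 6 × 1.25% × £219,536.27 = £16,465.22…
Interest: £219,536.27 × ((1 + 0.0002)^165 − 1) = £219,536.27 × 0.03354713… = £7,364.8116…
Penalties + interest = £16,465.2203… + £7,364.8116… = £23,830.03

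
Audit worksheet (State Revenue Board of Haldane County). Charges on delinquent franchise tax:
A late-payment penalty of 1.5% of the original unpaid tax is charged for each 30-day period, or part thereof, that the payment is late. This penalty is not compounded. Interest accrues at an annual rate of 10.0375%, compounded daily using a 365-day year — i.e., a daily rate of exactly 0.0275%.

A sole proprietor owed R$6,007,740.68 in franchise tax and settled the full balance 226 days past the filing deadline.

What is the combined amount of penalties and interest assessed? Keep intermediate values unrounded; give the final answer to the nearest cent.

Penalty periods: ⌈226/30⌉ = 8; penalty = 8 × 1.5% × R$6,007,740.68 = R$720,928.88…
Interest: R$6,007,740.68 × ((1 + 0.000275)^226 − 1) = R$6,007,740.68 × 0.06411286… = R$385,173.4321…
Penalties + interest = R$720,928.8816 + R$385,173.4321… = R$1,106,102.31

R$1,106,102.31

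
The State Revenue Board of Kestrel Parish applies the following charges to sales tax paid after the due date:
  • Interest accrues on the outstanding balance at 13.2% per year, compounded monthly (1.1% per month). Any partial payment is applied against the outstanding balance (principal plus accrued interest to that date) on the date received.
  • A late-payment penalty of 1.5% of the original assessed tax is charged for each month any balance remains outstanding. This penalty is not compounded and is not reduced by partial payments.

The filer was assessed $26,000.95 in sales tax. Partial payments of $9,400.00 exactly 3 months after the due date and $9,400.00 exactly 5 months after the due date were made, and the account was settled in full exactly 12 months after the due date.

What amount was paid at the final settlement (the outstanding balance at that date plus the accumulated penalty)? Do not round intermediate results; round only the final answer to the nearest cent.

Balance at month 3: $26,000.9500 × (1 + 0.011)^3 = $26,868.4543…
After $9,400.00 payment: $26,868.4543… − $9,400.00 = $17,468.4543…
Balance at month 5: $17,468.4543… × (1 + 0.011)^2 = $17,854.8740…
After $9,400.00 payment: $17,854.8740… − $9,400.00 = $8,454.8740…
Balance at month 12: $8,454.8740… × (1 + 0.011)^7 = $9,127.7813…
Penalty: 12 × 1.5% × $26,000.95 = $4,680.17…
Final settlement = outstanding balance + penalty = $9,127.7813… + $4,680.17… = $13,807.95

$13,807.95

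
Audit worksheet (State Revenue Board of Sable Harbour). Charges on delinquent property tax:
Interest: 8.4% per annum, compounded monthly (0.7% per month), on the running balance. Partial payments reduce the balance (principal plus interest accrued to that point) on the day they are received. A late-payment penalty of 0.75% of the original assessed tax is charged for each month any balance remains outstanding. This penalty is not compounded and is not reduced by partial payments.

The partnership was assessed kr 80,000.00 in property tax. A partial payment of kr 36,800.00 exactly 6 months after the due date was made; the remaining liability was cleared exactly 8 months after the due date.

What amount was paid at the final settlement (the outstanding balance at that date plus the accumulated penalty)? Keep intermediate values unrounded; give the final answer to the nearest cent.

kr 52,074.31

Balance at month 6: kr 80,000.0000 × (1 + 0.007)^6 = kr 83,419.3517…
After kr 36,800.00 payment: kr 83,419.3517… − kr 36,800.00 = kr 46,619.3517…
Balance at month 8: kr 46,619.3517… × (1 + 0.007)^2 = kr 47,274.3070…
Penalty: 8 × 0.75% × kr 80,000.00 = kr 4,800.00
Final settlement = outstanding balance + penalty = kr 47,274.3070… + kr 4,800.00 = kr 52,074.31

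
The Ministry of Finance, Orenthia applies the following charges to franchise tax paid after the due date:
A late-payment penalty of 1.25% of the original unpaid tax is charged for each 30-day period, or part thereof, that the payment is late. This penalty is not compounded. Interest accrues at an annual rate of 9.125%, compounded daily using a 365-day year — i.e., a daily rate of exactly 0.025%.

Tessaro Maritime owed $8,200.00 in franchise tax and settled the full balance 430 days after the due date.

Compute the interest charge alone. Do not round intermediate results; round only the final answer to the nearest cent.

$930.50

Interest: $8,200.00 × ((1 + 0.00025)^430 − 1) = $8,200.00 × 0.11347590… = $930.5024…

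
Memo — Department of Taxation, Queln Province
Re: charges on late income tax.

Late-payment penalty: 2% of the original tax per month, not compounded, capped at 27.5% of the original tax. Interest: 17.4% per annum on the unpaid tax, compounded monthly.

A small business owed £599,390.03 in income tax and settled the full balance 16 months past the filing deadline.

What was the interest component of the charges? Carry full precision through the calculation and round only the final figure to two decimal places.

Interest (17.4%/yr ÷ 12 = 1.45%/month): £599,390.03 × ((1 + 0.0145)^16 − 1) = £155,254.3406…

£155,254.34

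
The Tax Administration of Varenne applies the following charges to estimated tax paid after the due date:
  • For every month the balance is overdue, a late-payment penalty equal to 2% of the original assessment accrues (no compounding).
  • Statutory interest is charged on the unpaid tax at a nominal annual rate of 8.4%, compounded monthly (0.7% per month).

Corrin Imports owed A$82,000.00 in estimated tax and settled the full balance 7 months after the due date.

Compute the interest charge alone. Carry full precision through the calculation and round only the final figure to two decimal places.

A$4,103.37

Interest: A$82,000.00 × ((1 + 0.007)^7 − 1) = A$82,000.00 × 0.0500411… = A$4,103.3693…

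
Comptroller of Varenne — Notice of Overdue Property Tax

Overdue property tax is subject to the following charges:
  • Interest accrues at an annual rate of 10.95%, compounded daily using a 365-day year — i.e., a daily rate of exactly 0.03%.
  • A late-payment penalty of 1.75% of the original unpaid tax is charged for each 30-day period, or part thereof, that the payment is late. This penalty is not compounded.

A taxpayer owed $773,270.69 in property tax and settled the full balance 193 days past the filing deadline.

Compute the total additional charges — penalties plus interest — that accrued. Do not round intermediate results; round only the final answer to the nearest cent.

Penalty periods: ⌈193/30⌉ = 7; penalty = 7 × 1.75% × $773,270.69 = $94,725.66…
Interest: $773,270.69 × ((1 + 0.0003)^193 − 1) = $773,270.69 × 0.05959983… = $46,086.8007…
Penalties + interest = $94,725.6595… + $46,086.8007… = $140,812.46

$140,812.46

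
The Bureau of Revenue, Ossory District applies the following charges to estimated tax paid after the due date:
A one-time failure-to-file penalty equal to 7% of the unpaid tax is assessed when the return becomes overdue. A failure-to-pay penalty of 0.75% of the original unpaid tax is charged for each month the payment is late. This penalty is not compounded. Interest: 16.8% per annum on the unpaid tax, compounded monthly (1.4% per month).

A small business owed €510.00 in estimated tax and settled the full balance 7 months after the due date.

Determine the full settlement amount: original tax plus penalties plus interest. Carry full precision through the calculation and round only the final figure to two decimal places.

€624.60

Failure-to-file penalty: 7% × €510.00 = €35.70
Failure-to-pay penalty = 0.75% × €510.00 × 7 mo = €26.78…
Interest: €510.00 × ((1 + 0.014)^7 − 1) = €510.00 × 0.1022134… = €52.1288…
Total = €510.00 + €62.4750 + €52.1288… = €624.60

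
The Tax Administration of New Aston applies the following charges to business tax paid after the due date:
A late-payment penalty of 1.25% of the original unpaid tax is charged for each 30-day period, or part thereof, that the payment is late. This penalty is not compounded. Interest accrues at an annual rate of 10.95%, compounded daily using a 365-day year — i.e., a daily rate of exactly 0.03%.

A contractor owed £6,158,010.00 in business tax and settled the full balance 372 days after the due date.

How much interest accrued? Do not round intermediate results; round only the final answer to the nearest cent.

Interest: £6,158,010.00 × ((1 + 0.0003)^372 − 1) = £6,158,010.00 × 0.11804683… = £726,933.5747…

£726,933.57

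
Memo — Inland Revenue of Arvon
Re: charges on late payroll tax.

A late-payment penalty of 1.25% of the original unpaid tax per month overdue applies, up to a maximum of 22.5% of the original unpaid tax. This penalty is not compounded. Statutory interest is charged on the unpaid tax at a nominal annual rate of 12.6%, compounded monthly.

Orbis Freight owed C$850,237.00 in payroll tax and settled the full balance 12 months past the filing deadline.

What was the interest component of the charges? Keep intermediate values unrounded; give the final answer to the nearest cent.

C$113,538.35

Interest (12.6%/yr ÷ 12 = 1.05%/month): C$850,237.00 × ((1 + 0.0105)^12 − 1) = C$113,538.3504…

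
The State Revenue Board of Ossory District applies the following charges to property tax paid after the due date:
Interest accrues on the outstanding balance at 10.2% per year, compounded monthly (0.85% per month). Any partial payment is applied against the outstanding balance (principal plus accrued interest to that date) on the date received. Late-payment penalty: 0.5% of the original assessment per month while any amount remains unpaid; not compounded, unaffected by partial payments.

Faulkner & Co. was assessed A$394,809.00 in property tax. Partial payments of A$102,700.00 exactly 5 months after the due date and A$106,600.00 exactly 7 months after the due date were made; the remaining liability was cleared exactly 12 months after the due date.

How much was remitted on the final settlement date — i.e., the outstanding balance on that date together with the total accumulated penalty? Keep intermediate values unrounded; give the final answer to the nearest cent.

Balance at month 5: A$394,809.0000 × (1 + 0.0085)^5 = A$411,876.0669…
After A$102,700.00 payment: A$411,876.0669… − A$102,700.00 = A$309,176.0669…
Balance at month 7: A$309,176.0669… × (1 + 0.0085)^2 = A$314,454.3981…
After A$106,600.00 payment: A$314,454.3981… − A$106,600.00 = A$207,854.3981…
Balance at month 12: A$207,854.3981… × (1 + 0.0085)^5 = A$216,839.6667…
Penalty: 12 × 0.5% × A$394,809.00 = A$23,688.54
Final settlement = outstanding balance + penalty = A$216,839.6667… + A$23,688.54 = A$240,528.21

A$240,528.21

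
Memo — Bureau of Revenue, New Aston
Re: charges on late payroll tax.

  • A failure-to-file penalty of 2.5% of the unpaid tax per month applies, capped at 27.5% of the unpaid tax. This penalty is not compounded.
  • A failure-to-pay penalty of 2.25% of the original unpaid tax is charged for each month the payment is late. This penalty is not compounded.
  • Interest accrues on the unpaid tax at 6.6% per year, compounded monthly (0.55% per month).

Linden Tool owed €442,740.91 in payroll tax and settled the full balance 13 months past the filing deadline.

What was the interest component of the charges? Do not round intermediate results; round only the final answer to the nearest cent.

€32,721.98

Interest: €442,740.91 × ((1 + 0.0055)^13 − 1) = €442,740.91 × 0.0739077… = €32,721.9819…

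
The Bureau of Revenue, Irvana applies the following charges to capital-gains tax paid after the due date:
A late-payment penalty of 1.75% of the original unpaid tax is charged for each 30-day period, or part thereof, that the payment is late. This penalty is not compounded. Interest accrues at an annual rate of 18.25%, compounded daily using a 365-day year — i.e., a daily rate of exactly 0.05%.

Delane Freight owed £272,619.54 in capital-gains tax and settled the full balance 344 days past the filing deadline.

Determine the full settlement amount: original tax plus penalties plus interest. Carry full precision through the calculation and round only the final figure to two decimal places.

£381,020.37

Penalty periods: ⌈344/30⌉ = 12; penalty = 12 × 1.75% × £272,619.54 = £57,250.10…
Interest: £272,619.54 × ((1 + 0.0005)^344 − 1) = £272,619.54 × 0.18762678… = £51,150.7268…
Total = £272,619.54 + £57,250.1034 + £51,150.7268… = £381,020.37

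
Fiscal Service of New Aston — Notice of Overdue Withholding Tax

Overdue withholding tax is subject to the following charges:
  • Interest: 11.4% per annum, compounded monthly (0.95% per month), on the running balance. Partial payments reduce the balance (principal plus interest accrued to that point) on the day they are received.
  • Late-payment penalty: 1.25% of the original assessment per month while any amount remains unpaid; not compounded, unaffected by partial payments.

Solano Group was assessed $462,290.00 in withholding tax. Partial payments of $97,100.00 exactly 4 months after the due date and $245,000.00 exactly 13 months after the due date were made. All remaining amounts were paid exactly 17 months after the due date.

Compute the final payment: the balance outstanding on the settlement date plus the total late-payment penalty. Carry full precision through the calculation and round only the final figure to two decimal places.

Balance at month 4: $462,290.0000 × (1 + 0.0095)^4 = $480,108.9392…
After $97,100.00 payment: $480,108.9392… − $97,100.00 = $383,008.9392…
Balance at month 13: $383,008.9392… × (1 + 0.0095)^9 = $417,028.5805…
After $245,000.00 payment: $417,028.5805… − $245,000.00 = $172,028.5805…
Balance at month 17: $172,028.5805… × (1 + 0.0095)^4 = $178,659.4114…
Penalty: 17 × 1.25% × $462,290.00 = $98,236.63…
Final settlement = outstanding balance + penalty = $178,659.4114… + $98,236.63… = $276,896.04

$276,896.04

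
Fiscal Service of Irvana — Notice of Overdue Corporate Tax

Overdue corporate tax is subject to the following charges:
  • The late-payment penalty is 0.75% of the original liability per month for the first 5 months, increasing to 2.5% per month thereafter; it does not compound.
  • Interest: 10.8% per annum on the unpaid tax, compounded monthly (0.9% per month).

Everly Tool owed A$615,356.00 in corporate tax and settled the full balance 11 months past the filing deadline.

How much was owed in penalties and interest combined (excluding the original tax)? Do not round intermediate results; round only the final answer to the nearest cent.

A$179,116.27

Penalty, months 1–5: 5 × 0.75% × A$615,356.00 = A$23,075.85
Penalty, months 6–11: 6 × 2.5% × A$615,356.00 = A$92,303.40
Interest: A$615,356.00 × ((1 + 0.009)^11 − 1) = A$615,356.00 × 0.1035775… = A$63,737.0223…
Penalties + interest = A$115,379.2500 + A$63,737.0223… = A$179,116.27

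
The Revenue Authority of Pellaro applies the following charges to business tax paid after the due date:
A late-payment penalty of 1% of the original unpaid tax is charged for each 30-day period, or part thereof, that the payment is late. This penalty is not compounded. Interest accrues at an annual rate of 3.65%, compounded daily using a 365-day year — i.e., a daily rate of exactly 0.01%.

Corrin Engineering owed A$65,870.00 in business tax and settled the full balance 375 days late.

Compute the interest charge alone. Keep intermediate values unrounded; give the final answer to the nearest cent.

A$2,516.90

Interest: A$65,870.00 × ((1 + 0.0001)^375 − 1) = A$65,870.00 × 0.03821005… = A$2,516.8960…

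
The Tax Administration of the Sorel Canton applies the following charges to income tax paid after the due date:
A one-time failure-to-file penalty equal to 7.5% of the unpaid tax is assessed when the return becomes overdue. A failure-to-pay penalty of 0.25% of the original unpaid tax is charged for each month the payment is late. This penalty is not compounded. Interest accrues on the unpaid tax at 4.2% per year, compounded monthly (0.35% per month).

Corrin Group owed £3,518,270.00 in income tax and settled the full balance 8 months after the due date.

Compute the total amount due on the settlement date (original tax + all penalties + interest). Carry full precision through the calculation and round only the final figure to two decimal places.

£3,952,232.46

Failure-to-file penalty: 7.5% × £3,518,270.00 = £263,870.25
Failure-to-pay penalty = 0.25% × £3,518,270.00 × 8 mo = £70,365.40
Interest: £3,518,270.00 × ((1 + 0.0035)^8 − 1) = £3,518,270.00 × 0.0283454… = £99,726.8110…
Total = £3,518,270.00 + £334,235.6500 + £99,726.8110… = £3,952,232.46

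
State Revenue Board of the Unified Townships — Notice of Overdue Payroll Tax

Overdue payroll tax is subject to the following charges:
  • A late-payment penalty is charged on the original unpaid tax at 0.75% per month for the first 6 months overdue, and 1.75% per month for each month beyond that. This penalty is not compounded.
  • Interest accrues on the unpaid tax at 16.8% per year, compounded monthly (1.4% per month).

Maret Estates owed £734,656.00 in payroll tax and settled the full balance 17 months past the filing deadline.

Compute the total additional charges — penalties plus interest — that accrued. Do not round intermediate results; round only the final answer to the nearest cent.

Penalty, months 1–6: 6 × 0.75% × £734,656.00 = £33,059.52
Penalty, months 7–17: 11 × 1.75% × £734,656.00 = £141,421.28
Interest: £734,656.00 × ((1 + 0.014)^17 − 1) = £734,656.00 × 0.2666168… = £195,871.6123…
Penalties + interest = £174,480.8000 + £195,871.6123… = £370,352.41

£370,352.41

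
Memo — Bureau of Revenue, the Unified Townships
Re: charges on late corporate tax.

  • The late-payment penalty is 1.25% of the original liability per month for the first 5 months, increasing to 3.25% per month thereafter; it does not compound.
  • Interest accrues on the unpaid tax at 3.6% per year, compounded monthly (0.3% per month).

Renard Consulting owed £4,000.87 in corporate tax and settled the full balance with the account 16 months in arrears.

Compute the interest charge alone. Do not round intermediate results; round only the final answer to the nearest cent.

Interest: £4,000.87 × ((1 + 0.003)^16 − 1) = £4,000.87 × 0.0490953… = £196.4238…

£196.42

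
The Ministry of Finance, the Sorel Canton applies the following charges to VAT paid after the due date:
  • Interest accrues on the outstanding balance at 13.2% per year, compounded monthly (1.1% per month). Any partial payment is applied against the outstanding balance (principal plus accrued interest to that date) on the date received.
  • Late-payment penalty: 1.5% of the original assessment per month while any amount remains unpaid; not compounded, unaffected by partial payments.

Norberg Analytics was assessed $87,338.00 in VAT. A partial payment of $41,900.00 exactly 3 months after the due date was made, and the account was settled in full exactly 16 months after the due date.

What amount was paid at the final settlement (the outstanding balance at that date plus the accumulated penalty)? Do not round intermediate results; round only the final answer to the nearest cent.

Balance at month 3: $87,338.0000 × (1 + 0.011)^3 = $90,251.9739…
After $41,900.00 payment: $90,251.9739… − $41,900.00 = $48,351.9739…
Balance at month 16: $48,351.9739… × (1 + 0.011)^13 = $55,741.5744…
Penalty: 16 × 1.5% × $87,338.00 = $20,961.12
Final settlement = outstanding balance + penalty = $55,741.5744… + $20,961.12 = $76,702.69

$76,702.69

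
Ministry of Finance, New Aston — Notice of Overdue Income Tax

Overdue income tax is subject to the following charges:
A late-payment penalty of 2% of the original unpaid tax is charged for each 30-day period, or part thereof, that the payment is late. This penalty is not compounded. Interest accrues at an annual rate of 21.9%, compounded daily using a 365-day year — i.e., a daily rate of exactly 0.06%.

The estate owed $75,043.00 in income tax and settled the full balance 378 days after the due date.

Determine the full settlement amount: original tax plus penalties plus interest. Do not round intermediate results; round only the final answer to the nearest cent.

$113,652.14

Penalty periods: ⌈378/30⌉ = 13; penalty = 13 × 2% × $75,043.00 = $19,511.18
Interest: $75,043.00 × ((1 + 0.0006)^378 − 1) = $75,043.00 × 0.25449360… = $19,097.9634…
Total = $75,043.00 + $19,511.1800 + $19,097.9634… = $113,652.14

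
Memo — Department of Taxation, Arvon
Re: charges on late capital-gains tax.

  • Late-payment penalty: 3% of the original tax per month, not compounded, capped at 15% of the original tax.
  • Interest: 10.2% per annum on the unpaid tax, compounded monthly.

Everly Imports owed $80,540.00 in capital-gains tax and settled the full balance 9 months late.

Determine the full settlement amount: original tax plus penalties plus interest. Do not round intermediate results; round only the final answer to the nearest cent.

Penalty (uncapped): 9 × 3% × $80,540.00 = $21,745.80; cap = 15% × $80,540.00 = $12,081.00 → penalty = $12,081.00
Interest (10.2%/yr ÷ 12 = 0.85%/month): $80,540.00 × ((1 + 0.0085)^9 − 1) = $6,375.0027…
Total = $80,540.00 + $12,081.0000 + $6,375.0027… = $98,996.00

$98,996.00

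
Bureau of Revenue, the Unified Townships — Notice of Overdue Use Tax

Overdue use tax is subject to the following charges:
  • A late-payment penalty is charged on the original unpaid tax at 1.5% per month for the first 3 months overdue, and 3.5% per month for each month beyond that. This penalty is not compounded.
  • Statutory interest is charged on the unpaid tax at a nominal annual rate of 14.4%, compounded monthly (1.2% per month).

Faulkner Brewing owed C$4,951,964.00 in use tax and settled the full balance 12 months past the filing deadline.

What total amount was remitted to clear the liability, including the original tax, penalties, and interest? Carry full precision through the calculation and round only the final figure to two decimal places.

C$7,496,751.68

Penalty, months 1–3: 3 × 1.5% × C$4,951,964.00 = C$222,838.38
Penalty, months 4–12: 9 × 3.5% × C$4,951,964.00 = C$1,559,868.66
Interest: C$4,951,964.00 × ((1 + 0.012)^12 − 1) = C$4,951,964.00 × 0.1538946… = C$762,080.6387…
Total = C$4,951,964.00 + C$1,782,707.0400 + C$762,080.6387… = C$7,496,751.68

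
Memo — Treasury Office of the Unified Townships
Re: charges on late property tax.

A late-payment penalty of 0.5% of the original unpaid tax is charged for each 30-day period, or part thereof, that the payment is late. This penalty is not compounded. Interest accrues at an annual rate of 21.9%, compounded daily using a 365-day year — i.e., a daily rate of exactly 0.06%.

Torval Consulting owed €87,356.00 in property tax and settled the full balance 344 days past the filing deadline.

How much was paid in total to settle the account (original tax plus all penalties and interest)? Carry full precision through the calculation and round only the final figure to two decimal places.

€112,616.62

Penalty periods: ⌈344/30⌉ = 12; penalty = 12 × 0.5% × €87,356.00 = €5,241.36
Interest: €87,356.00 × ((1 + 0.0006)^344 − 1) = €87,356.00 × 0.22916872… = €20,019.2628…
Total = €87,356.00 + €5,241.3600 + €20,019.2628… = €112,616.62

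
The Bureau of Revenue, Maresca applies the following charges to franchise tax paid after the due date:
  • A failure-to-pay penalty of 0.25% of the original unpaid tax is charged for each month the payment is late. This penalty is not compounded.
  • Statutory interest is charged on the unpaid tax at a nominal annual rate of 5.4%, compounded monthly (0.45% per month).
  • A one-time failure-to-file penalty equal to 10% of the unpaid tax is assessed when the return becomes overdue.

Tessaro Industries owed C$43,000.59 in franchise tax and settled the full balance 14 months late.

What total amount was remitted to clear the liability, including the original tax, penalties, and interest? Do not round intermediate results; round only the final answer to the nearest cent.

C$51,595.39

Failure-to-file penalty: 10% × C$43,000.59 = C$4,300.06…
Failure-to-pay penalty = 0.25% × C$43,000.59 × 14 mo = C$1,505.02…
Interest: C$43,000.59 × ((1 + 0.0045)^14 − 1) = C$43,000.59 × 0.0648763… = C$2,789.7206…
Total = C$43,000.59 + C$5,805.0797… + C$2,789.7206… = C$51,595.39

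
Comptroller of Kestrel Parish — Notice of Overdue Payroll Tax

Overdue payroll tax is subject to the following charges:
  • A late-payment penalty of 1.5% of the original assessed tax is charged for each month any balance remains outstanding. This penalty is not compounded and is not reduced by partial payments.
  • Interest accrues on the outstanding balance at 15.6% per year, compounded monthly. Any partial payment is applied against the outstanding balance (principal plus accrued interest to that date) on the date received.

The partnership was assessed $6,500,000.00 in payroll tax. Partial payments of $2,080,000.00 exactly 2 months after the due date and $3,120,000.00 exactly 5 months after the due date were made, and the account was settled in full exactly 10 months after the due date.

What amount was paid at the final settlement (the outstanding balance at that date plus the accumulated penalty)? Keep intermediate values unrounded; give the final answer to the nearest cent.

$2,736,621.30

Monthly rate = 15.6% ÷ 12 = 1.3%
Balance at month 2: $6,500,000.0000 × (1 + 0.013)^2 = $6,670,098.5000
After $2,080,000.00 payment: $6,670,098.5000 − $2,080,000.00 = $4,590,098.5000
Balance at month 5: $4,590,098.5000 × (1 + 0.013)^3 = $4,771,449.6059…
After $3,120,000.00 payment: $4,771,449.6059… − $3,120,000.00 = $1,651,449.6059…
Balance at month 10: $1,651,449.6059… × (1 + 0.013)^5 = $1,761,621.2989…
Penalty: 10 × 1.5% × $6,500,000.00 = $975,000.00
Final settlement = outstanding balance + penalty = $1,761,621.2989… + $975,000.00 = $2,736,621.30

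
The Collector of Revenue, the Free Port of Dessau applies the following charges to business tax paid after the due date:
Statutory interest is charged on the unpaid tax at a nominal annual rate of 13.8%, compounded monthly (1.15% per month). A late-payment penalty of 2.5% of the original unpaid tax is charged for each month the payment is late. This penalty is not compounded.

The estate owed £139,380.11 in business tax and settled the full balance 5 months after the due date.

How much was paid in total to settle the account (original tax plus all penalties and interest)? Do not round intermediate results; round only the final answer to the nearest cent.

Late-payment penalty: 5 × 2.5% × £139,380.11 = £17,422.51…
Interest: £139,380.11 × ((1 + 0.0115)^5 − 1) = £139,380.11 × 0.0588378… = £8,200.8185…
Total = £139,380.11 + £17,422.5138… + £8,200.8185… = £165,003.44

£165,003.44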